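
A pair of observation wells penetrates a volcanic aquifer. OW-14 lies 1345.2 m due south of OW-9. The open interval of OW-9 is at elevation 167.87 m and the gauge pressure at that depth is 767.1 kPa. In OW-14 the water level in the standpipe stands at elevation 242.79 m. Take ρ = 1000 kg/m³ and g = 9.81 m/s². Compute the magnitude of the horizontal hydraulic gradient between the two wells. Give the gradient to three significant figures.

i ≈ 0.00244

Pressure head at OW-9: ψ = P/(ρg) = 767.1×1000 / (1000 × 9.81) = 78.20 m.
Total head at OW-9: h = z + ψ = 167.87 + 78.20 = 246.07 m.
Total head at OW-14: h = 242.79 m (water level in the piezometer is the total head).
Head difference: h(OW-9) − h(OW-14) = 246.07 − 242.79 = 3.28 m.
Hydraulic gradient: i = |Δh| / L = 3.28 / 1345.2 = 0.00244.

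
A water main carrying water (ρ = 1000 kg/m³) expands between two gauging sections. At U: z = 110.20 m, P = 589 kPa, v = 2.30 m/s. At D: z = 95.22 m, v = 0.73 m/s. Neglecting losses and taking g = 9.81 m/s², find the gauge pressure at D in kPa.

Pressure head at U: ψ₁ = P₁/(ρg) = 589×1000 / (1000 × 9.81) = 60.04 m.
Velocity heads: v₁²/2g = 2.30²/19.62 = 0.270 m; v₂²/2g = 0.73²/19.62 = 0.027 m.
Total head H = z₁ + ψ₁ + v₁²/2g = 110.20 + 60.04 + 0.270 = 170.51 m.
ψ₂ = H − z₂ − v₂²/2g = 170.51 − 95.22 − 0.027 = 75.26 m.
P₂ = ρgψ₂ = 1000 × 9.81 × 75.26 ≈ 738 kPa.

P₂ ≈ 738 kPa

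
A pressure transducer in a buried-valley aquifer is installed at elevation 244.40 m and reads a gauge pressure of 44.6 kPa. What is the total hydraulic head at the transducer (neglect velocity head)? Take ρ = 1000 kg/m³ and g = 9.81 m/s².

h ≈ 248.95 m

ψ = P/(ρg) = 44.6×1000 / (1000 × 9.81) = 4.55 m.
h = z + ψ = 244.40 + 4.55 = 248.95 m.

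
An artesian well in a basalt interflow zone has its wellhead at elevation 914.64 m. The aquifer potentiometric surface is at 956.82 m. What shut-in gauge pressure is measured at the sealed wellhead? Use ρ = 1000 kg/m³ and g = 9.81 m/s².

P ≈ 414 kPa

Head above the cap: Δh = 956.82 − 914.64 = 42.18 m.
P = ρgΔh = 1000 × 9.81 × 42.18 = 413786 Pa ≈ 414 kPa.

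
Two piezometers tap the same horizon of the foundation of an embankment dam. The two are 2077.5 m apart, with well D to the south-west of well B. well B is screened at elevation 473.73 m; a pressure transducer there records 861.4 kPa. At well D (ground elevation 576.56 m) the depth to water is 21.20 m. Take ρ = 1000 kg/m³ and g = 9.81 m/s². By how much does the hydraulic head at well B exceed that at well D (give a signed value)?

Pressure head at well B: ψ = P/(ρg) = 861.4×1000 / (1000 × 9.81) = 87.81 m.
Total head at well B: h = z + ψ = 473.73 + 87.81 = 561.54 m.
Total head at well D: h = 576.56 − 21.20 = 555.36 m.
Head difference: h(well B) − h(well D) = 561.54 − 555.36 = 6.18 m.

Δh ≈ 6.18 m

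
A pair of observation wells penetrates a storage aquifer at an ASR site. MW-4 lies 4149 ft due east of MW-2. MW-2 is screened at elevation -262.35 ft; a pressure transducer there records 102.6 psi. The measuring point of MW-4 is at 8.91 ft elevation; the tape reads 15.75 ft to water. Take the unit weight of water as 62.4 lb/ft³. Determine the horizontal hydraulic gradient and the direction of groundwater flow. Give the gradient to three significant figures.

Pressure head at MW-2: ψ = 144·P/γ = 144 × 102.6 / 62.4 = 236.77 ft.
Total head at MW-2: h = z + ψ = -262.35 + 236.77 = -25.58 ft.
Total head at MW-4: h = 8.91 − 15.75 = -6.84 ft.
Head difference: h(MW-2) − h(MW-4) = -25.58 − (-6.84) = -18.74 ft.
Hydraulic gradient: i = |Δh| / L = 18.74 / 4149 = 0.00452.
Flow is from higher to lower head: from MW-4 toward MW-2, i.e. toward the west.

i ≈ 0.00452; groundwater flows toward the west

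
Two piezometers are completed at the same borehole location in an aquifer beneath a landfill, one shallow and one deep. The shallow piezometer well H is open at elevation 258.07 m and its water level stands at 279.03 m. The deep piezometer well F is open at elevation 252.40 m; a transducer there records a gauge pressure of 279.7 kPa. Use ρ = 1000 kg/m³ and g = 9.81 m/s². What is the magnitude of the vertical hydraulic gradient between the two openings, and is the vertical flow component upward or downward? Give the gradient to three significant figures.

Total head at well H: h = 279.03 m (water level in the standpipe).
Pressure head at well F: ψ = P/(ρg) = 279.7×1000 / (1000 × 9.81) = 28.51 m.
Total head at well F: h = z + ψ = 252.40 + 28.51 = 280.91 m.
Δh = h(well H) − h(well F) = 279.03 − 280.91 = -1.88 m.
Vertical separation Δz = 258.07 − 252.40 = 5.67 m.
|i_v| = |Δh| / Δz = 1.88 / 5.67 = 0.332.
Head is higher in the deep piezometer, so vertical flow is upward (discharge condition).

|i_v| ≈ 0.332; vertical flow is upward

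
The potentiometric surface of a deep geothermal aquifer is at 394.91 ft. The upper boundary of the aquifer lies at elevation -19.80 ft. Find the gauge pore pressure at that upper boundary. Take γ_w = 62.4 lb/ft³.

Pressure head at the aquifer top: ψ = h − z = 394.91 − (-19.80) = 414.71 ft.
P = γψ/144 = 62.4 × 414.71 / 144 = 180 psi.

P ≈ 180 psi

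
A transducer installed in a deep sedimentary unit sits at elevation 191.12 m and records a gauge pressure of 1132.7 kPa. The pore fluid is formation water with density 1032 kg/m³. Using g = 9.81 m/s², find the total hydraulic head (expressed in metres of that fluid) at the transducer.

ψ = P/(ρg) = 1132.7×1000 / (1032 × 9.81) = 111.88 m.
h = z + ψ = 191.12 + 111.88 = 303.00 m.

h ≈ 303.00 m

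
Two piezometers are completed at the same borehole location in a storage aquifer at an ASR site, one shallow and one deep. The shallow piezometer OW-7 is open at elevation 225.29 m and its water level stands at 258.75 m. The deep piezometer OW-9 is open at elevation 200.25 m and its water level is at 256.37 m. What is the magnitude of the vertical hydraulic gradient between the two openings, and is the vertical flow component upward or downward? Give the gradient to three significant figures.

Total head at OW-7: h = 258.75 m (water level in the standpipe).
Total head at OW-9: h = 256.37 m.
Δh = h(OW-7) − h(OW-9) = 258.75 − 256.37 = 2.38 m.
Vertical separation Δz = 225.29 − 200.25 = 25.04 m.
|i_v| = |Δh| / Δz = 2.38 / 25.04 = 0.0950.
Head is higher in the shallow piezometer, so vertical flow is downward (recharge condition).

|i_v| ≈ 0.0950; vertical flow is downward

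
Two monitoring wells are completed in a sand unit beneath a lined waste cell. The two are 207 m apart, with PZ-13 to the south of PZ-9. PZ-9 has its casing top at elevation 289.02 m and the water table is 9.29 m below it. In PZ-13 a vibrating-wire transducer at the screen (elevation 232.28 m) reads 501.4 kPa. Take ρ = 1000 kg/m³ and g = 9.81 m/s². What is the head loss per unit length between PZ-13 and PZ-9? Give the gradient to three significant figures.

Total head at PZ-9: h = 289.02 − 9.29 = 279.73 m.
Pressure head at PZ-13: ψ = P/(ρg) = 501.4×1000 / (1000 × 9.81) = 51.11 m.
Total head at PZ-13: h = z + ψ = 232.28 + 51.11 = 283.39 m.
Head difference: h(PZ-9) − h(PZ-13) = 279.73 − 283.39 = -3.66 m.
Hydraulic gradient: i = |Δh| / L = 3.66 / 207 = 0.0177.

i ≈ 0.0177 m/m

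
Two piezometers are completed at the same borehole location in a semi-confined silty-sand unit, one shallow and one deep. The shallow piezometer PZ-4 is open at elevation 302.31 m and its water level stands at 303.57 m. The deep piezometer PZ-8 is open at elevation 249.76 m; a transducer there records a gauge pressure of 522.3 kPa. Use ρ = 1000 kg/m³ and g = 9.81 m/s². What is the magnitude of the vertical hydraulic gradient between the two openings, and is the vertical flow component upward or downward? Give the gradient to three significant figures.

Total head at PZ-4: h = 303.57 m (water level in the standpipe).
Pressure head at PZ-8: ψ = P/(ρg) = 522.3×1000 / (1000 × 9.81) = 53.24 m.
Total head at PZ-8: h = z + ψ = 249.76 + 53.24 = 303.00 m.
Δh = h(PZ-4) − h(PZ-8) = 303.57 − 303.00 = 0.57 m.
Vertical separation Δz = 302.31 − 249.76 = 52.55 m.
|i_v| = |Δh| / Δz = 0.57 / 52.55 = 0.0108.
Head is higher in the shallow piezometer, so vertical flow is downward (recharge condition).

|i_v| ≈ 0.0108; vertical flow is downward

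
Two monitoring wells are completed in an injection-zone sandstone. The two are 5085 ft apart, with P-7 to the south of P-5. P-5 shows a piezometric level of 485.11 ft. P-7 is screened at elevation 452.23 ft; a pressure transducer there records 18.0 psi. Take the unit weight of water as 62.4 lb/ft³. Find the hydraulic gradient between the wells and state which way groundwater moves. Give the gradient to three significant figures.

i ≈ 0.00170; groundwater flows toward the north

Total head at P-5: h = 485.11 ft (water level in the piezometer is the total head).
Pressure head at P-7: ψ = 144·P/γ = 144 × 18.0 / 62.4 = 41.54 ft.
Total head at P-7: h = z + ψ = 452.23 + 41.54 = 493.77 ft.
Head difference: h(P-5) − h(P-7) = 485.11 − 493.77 = -8.66 ft.
Hydraulic gradient: i = |Δh| / L = 8.66 / 5085 = 0.00170.
Flow is from higher to lower head: from P-7 toward P-5, i.e. toward the north.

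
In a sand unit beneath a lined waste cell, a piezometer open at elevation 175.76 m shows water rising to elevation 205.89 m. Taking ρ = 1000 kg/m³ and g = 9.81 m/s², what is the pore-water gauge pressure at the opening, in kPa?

P ≈ 296 kPa

Pressure head ψ = h − z = 205.89 − 175.76 = 30.13 m.
P = ρgψ = 1000 × 9.81 × 30.13 = 295575 Pa ≈ 296 kPa.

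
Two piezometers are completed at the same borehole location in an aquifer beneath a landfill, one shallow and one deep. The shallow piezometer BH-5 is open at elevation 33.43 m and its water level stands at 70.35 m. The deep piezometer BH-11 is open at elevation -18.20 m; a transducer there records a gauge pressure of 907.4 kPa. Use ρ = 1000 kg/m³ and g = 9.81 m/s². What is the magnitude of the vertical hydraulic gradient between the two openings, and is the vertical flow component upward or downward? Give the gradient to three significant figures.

Total head at BH-5: h = 70.35 m (water level in the standpipe).
Pressure head at BH-11: ψ = P/(ρg) = 907.4×1000 / (1000 × 9.81) = 92.50 m.
Total head at BH-11: h = z + ψ = -18.20 + 92.50 = 74.30 m.
Δh = h(BH-5) − h(BH-11) = 70.35 − 74.30 = -3.95 m.
Vertical separation Δz = 33.43 − (-18.20) = 51.63 m.
|i_v| = |Δh| / Δz = 3.95 / 51.63 = 0.0765.
Head is higher in the deep piezometer, so vertical flow is upward (discharge condition).

|i_v| ≈ 0.0765; vertical flow is upward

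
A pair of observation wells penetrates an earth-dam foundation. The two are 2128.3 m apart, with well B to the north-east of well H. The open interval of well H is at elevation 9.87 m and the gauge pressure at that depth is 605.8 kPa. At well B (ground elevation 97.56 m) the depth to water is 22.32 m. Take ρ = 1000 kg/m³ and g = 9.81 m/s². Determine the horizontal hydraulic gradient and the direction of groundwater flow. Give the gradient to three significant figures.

i ≈ 0.00170; groundwater flows toward the south-west

Pressure head at well H: ψ = P/(ρg) = 605.8×1000 / (1000 × 9.81) = 61.75 m.
Total head at well H: h = z + ψ = 9.87 + 61.75 = 71.62 m.
Total head at well B: h = 97.56 − 22.32 = 75.24 m.
Head difference: h(well H) − h(well B) = 71.62 − 75.24 = -3.62 m.
Hydraulic gradient: i = |Δh| / L = 3.62 / 2128.3 = 0.00170.
Flow is from higher to lower head: from well B toward well H, i.e. toward the south-west.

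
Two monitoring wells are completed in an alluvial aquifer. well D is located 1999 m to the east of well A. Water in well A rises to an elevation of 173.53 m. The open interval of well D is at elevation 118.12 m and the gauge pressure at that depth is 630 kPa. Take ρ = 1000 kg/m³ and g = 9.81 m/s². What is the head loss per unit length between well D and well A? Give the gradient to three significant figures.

i ≈ 0.00441 m/m

Total head at well A: h = 173.53 m (water level in the piezometer is the total head).
Pressure head at well D: ψ = P/(ρg) = 630×1000 / (1000 × 9.81) = 64.22 m.
Total head at well D: h = z + ψ = 118.12 + 64.22 = 182.34 m.
Head difference: h(well A) − h(well D) = 173.53 − 182.34 = -8.81 m.
Hydraulic gradient: i = |Δh| / L = 8.81 / 1999 = 0.00441.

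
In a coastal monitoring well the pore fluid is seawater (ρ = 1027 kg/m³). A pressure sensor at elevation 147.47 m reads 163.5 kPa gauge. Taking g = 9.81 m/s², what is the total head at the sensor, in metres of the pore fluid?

ψ = P/(ρg) = 163.5×1000 / (1027 × 9.81) = 16.23 m.
h = z + ψ = 147.47 + 16.23 = 163.70 m.

h ≈ 163.70 m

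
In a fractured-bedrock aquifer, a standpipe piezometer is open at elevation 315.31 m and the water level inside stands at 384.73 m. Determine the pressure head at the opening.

Total head h = 384.73 m (the water-surface elevation in the piezometer).
Pressure head ψ = h − z = 384.73 − 315.31 = 69.42 m.

ψ ≈ 69.42 m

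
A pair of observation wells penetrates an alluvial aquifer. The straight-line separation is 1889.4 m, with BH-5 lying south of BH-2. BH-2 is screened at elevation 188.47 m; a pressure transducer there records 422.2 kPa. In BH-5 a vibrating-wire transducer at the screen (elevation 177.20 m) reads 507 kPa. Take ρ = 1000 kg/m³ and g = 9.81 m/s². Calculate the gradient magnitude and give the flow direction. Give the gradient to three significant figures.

Pressure head at BH-2: ψ = P/(ρg) = 422.2×1000 / (1000 × 9.81) = 43.04 m.
Total head at BH-2: h = z + ψ = 188.47 + 43.04 = 231.51 m.
Pressure head at BH-5: ψ = P/(ρg) = 507×1000 / (1000 × 9.81) = 51.68 m.
Total head at BH-5: h = z + ψ = 177.20 + 51.68 = 228.88 m.
Head difference: h(BH-2) − h(BH-5) = 231.51 − 228.88 = 2.63 m.
Hydraulic gradient: i = |Δh| / L = 2.63 / 1889.4 = 0.00139.
Flow is from higher to lower head: from BH-2 toward BH-5, i.e. toward the south.

i ≈ 0.00139; groundwater flows toward the south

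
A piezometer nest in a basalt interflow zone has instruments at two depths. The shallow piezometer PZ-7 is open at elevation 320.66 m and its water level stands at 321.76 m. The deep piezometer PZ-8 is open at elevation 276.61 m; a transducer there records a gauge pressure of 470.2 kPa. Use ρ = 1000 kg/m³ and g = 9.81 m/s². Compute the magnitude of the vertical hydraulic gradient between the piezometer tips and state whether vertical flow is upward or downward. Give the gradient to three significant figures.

|i_v| ≈ 0.0631; vertical flow is upward

Total head at PZ-7: h = 321.76 m (water level in the standpipe).
Pressure head at PZ-8: ψ = P/(ρg) = 470.2×1000 / (1000 × 9.81) = 47.93 m.
Total head at PZ-8: h = z + ψ = 276.61 + 47.93 = 324.54 m.
Δh = h(PZ-7) − h(PZ-8) = 321.76 − 324.54 = -2.78 m.
Vertical separation Δz = 320.66 − 276.61 = 44.05 m.
|i_v| = |Δh| / Δz = 2.78 / 44.05 = 0.0631.
Head is higher in the deep piezometer, so vertical flow is upward (discharge condition).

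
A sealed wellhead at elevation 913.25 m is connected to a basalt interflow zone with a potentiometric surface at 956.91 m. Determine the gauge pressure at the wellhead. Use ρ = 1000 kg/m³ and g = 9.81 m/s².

P ≈ 428 kPa

Head above the cap: Δh = 956.91 − 913.25 = 43.66 m.
P = ρgΔh = 1000 × 9.81 × 43.66 = 428305 Pa ≈ 428 kPa.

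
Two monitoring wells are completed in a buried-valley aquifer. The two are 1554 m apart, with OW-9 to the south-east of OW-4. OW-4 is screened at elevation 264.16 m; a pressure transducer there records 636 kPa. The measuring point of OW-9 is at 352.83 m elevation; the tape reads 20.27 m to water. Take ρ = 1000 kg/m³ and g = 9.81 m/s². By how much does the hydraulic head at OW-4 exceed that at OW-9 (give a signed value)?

Pressure head at OW-4: ψ = P/(ρg) = 636×1000 / (1000 × 9.81) = 64.83 m.
Total head at OW-4: h = z + ψ = 264.16 + 64.83 = 328.99 m.
Total head at OW-9: h = 352.83 − 20.27 = 332.56 m.
Head difference: h(OW-4) − h(OW-9) = 328.99 − 332.56 = -3.57 m.

Δh ≈ -3.57 m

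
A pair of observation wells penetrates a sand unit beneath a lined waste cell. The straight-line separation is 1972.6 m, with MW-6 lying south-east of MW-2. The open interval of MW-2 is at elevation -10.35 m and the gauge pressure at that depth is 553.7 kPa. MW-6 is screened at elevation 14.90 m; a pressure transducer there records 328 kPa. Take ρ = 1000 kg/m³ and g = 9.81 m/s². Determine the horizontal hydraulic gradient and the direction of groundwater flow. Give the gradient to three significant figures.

Pressure head at MW-2: ψ = P/(ρg) = 553.7×1000 / (1000 × 9.81) = 56.44 m.
Total head at MW-2: h = z + ψ = -10.35 + 56.44 = 46.09 m.
Pressure head at MW-6: ψ = P/(ρg) = 328×1000 / (1000 × 9.81) = 33.44 m.
Total head at MW-6: h = z + ψ = 14.90 + 33.44 = 48.34 m.
Head difference: h(MW-2) − h(MW-6) = 46.09 − 48.34 = -2.25 m.
Hydraulic gradient: i = |Δh| / L = 2.25 / 1972.6 = 0.00114.
Flow is from higher to lower head: from MW-6 toward MW-2, i.e. toward the north-west.

i ≈ 0.00114; groundwater flows toward the north-west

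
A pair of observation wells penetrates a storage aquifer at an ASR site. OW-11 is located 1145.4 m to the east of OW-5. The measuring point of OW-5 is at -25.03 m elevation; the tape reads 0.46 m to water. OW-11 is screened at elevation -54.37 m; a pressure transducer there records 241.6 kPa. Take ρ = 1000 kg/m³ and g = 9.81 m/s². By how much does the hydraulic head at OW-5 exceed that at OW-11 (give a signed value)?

Total head at OW-5: h = -25.03 − 0.46 = -25.49 m.
Pressure head at OW-11: ψ = P/(ρg) = 241.6×1000 / (1000 × 9.81) = 24.63 m.
Total head at OW-11: h = z + ψ = -54.37 + 24.63 = -29.74 m.
Head difference: h(OW-5) − h(OW-11) = -25.49 − (-29.74) = 4.25 m.

Δh ≈ 4.25 m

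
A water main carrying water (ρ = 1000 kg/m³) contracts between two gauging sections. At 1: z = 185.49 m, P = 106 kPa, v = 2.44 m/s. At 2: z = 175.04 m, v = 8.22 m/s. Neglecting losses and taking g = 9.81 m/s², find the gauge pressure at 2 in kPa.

P₂ ≈ 178 kPa

Pressure head at 1: ψ₁ = P₁/(ρg) = 106×1000 / (1000 × 9.81) = 10.81 m.
Velocity heads: v₁²/2g = 2.44²/19.62 = 0.303 m; v₂²/2g = 8.22²/19.62 = 3.444 m.
Total head H = z₁ + ψ₁ + v₁²/2g = 185.49 + 10.81 + 0.303 = 196.60 m.
ψ₂ = H − z₂ − v₂²/2g = 196.60 − 175.04 − 3.444 = 18.12 m.
P₂ = ρgψ₂ = 1000 × 9.81 × 18.12 ≈ 178 kPa.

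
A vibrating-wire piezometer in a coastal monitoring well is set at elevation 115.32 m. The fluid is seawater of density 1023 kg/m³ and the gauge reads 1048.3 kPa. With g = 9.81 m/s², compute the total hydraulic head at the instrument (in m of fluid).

ψ = P/(ρg) = 1048.3×1000 / (1023 × 9.81) = 104.46 m.
h = z + ψ = 115.32 + 104.46 = 219.78 m.

h ≈ 219.78 m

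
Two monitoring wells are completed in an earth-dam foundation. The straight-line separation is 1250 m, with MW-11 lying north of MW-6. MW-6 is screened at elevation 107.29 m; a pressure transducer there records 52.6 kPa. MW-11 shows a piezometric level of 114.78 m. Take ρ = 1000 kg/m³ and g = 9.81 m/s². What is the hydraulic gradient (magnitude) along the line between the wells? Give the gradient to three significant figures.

i ≈ 0.00170

Pressure head at MW-6: ψ = P/(ρg) = 52.6×1000 / (1000 × 9.81) = 5.36 m.
Total head at MW-6: h = z + ψ = 107.29 + 5.36 = 112.65 m.
Total head at MW-11: h = 114.78 m (water level in the piezometer is the total head).
Head difference: h(MW-6) − h(MW-11) = 112.65 − 114.78 = -2.13 m.
Hydraulic gradient: i = |Δh| / L = 2.13 / 1250 = 0.00170.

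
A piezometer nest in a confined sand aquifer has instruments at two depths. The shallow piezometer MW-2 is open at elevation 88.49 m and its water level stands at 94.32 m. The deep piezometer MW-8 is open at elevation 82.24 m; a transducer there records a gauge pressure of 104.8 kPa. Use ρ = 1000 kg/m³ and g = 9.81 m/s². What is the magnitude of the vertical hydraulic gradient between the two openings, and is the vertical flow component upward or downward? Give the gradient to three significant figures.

|i_v| ≈ 0.224; vertical flow is downward

Total head at MW-2: h = 94.32 m (water level in the standpipe).
Pressure head at MW-8: ψ = P/(ρg) = 104.8×1000 / (1000 × 9.81) = 10.68 m.
Total head at MW-8: h = z + ψ = 82.24 + 10.68 = 92.92 m.
Δh = h(MW-2) − h(MW-8) = 94.32 − 92.92 = 1.40 m.
Vertical separation Δz = 88.49 − 82.24 = 6.25 m.
|i_v| = |Δh| / Δz = 1.40 / 6.25 = 0.224.
Head is higher in the shallow piezometer, so vertical flow is downward (recharge condition).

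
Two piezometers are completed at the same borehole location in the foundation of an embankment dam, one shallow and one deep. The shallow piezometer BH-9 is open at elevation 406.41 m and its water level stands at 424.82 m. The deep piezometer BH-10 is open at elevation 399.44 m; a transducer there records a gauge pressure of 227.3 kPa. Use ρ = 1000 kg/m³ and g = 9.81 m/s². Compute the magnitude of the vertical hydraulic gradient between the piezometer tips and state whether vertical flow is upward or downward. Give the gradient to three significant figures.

|i_v| ≈ 0.317; vertical flow is downward

Total head at BH-9: h = 424.82 m (water level in the standpipe).
Pressure head at BH-10: ψ = P/(ρg) = 227.3×1000 / (1000 × 9.81) = 23.17 m.
Total head at BH-10: h = z + ψ = 399.44 + 23.17 = 422.61 m.
Δh = h(BH-9) − h(BH-10) = 424.82 − 422.61 = 2.21 m.
Vertical separation Δz = 406.41 − 399.44 = 6.97 m.
|i_v| = |Δh| / Δz = 2.21 / 6.97 = 0.317.
Head is higher in the shallow piezometer, so vertical flow is downward (recharge condition).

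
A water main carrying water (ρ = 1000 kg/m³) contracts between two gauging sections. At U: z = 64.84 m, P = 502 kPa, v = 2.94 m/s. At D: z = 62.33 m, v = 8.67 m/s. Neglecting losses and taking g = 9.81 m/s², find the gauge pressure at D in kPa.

Pressure head at U: ψ₁ = P₁/(ρg) = 502×1000 / (1000 × 9.81) = 51.17 m.
Velocity heads: v₁²/2g = 2.94²/19.62 = 0.441 m; v₂²/2g = 8.67²/19.62 = 3.831 m.
Total head H = z₁ + ψ₁ + v₁²/2g = 64.84 + 51.17 + 0.441 = 116.45 m.
ψ₂ = H − z₂ − v₂²/2g = 116.45 − 62.33 − 3.831 = 50.29 m.
P₂ = ρgψ₂ = 1000 × 9.81 × 50.29 ≈ 493 kPa.

P₂ ≈ 493 kPa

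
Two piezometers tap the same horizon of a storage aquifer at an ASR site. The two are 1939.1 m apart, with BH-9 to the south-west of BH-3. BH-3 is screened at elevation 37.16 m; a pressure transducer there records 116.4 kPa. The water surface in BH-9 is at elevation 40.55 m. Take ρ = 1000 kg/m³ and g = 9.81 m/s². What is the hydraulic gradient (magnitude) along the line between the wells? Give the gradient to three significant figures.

Pressure head at BH-3: ψ = P/(ρg) = 116.4×1000 / (1000 × 9.81) = 11.87 m.
Total head at BH-3: h = z + ψ = 37.16 + 11.87 = 49.03 m.
Total head at BH-9: h = 40.55 m (water level in the piezometer is the total head).
Head difference: h(BH-3) − h(BH-9) = 49.03 − 40.55 = 8.48 m.
Hydraulic gradient: i = |Δh| / L = 8.48 / 1939.1 = 0.00437.

i ≈ 0.00437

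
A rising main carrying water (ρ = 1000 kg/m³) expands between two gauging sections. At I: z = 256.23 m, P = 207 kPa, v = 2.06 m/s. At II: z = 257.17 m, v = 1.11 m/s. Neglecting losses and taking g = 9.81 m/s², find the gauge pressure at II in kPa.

P₂ ≈ 199 kPa

Pressure head at I: ψ₁ = P₁/(ρg) = 207×1000 / (1000 × 9.81) = 21.10 m.
Velocity heads: v₁²/2g = 2.06²/19.62 = 0.216 m; v₂²/2g = 1.11²/19.62 = 0.063 m.
Total head H = z₁ + ψ₁ + v₁²/2g = 256.23 + 21.10 + 0.216 = 277.55 m.
ψ₂ = H − z₂ − v₂²/2g = 277.55 − 257.17 − 0.063 = 20.32 m.
P₂ = ρgψ₂ = 1000 × 9.81 × 20.32 ≈ 199 kPa.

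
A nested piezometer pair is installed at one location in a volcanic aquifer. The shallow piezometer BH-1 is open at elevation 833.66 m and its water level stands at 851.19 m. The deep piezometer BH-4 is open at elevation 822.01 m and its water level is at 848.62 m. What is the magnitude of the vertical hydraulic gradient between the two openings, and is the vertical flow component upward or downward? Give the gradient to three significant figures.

Total head at BH-1: h = 851.19 m (water level in the standpipe).
Total head at BH-4: h = 848.62 m.
Δh = h(BH-1) − h(BH-4) = 851.19 − 848.62 = 2.57 m.
Vertical separation Δz = 833.66 − 822.01 = 11.65 m.
|i_v| = |Δh| / Δz = 2.57 / 11.65 = 0.221.
Head is higher in the shallow piezometer, so vertical flow is downward (recharge condition).

|i_v| ≈ 0.221; vertical flow is downward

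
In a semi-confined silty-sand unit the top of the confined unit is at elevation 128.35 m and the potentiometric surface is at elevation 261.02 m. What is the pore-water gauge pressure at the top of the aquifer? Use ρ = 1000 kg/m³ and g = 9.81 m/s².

P ≈ 1300 kPa

Pressure head at the aquifer top: ψ = h − z = 261.02 − 128.35 = 132.67 m.
P = ρgψ = 1000 × 9.81 × 132.67 = 1301493 Pa ≈ 1300 kPa.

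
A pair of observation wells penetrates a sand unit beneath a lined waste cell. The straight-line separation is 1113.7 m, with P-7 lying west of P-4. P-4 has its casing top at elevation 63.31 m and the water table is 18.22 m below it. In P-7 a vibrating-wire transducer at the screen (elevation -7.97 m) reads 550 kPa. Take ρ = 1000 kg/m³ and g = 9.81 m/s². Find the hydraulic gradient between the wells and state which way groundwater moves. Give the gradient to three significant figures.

i ≈ 0.00270; groundwater flows toward the east

Total head at P-4: h = 63.31 − 18.22 = 45.09 m.
Pressure head at P-7: ψ = P/(ρg) = 550×1000 / (1000 × 9.81) = 56.07 m.
Total head at P-7: h = z + ψ = -7.97 + 56.07 = 48.10 m.
Head difference: h(P-4) − h(P-7) = 45.09 − 48.10 = -3.01 m.
Hydraulic gradient: i = |Δh| / L = 3.01 / 1113.7 = 0.00270.
Flow is from higher to lower head: from P-7 toward P-4, i.e. toward the east.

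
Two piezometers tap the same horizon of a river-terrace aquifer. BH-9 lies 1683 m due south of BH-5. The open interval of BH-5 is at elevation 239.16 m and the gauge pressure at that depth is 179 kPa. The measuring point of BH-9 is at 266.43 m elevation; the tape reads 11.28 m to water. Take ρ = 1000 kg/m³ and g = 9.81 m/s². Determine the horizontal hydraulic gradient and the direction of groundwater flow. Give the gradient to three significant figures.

Pressure head at BH-5: ψ = P/(ρg) = 179×1000 / (1000 × 9.81) = 18.25 m.
Total head at BH-5: h = z + ψ = 239.16 + 18.25 = 257.41 m.
Total head at BH-9: h = 266.43 − 11.28 = 255.15 m.
Head difference: h(BH-5) − h(BH-9) = 257.41 − 255.15 = 2.26 m.
Hydraulic gradient: i = |Δh| / L = 2.26 / 1683 = 0.00134.
Flow is from higher to lower head: from BH-5 toward BH-9, i.e. toward the south.

i ≈ 0.00134; groundwater flows toward the south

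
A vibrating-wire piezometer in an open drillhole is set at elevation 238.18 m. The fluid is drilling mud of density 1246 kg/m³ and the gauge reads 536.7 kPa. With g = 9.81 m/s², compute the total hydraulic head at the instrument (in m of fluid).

ψ = P/(ρg) = 536.7×1000 / (1246 × 9.81) = 43.91 m.
h = z + ψ = 238.18 + 43.91 = 282.09 m.

h ≈ 282.09 m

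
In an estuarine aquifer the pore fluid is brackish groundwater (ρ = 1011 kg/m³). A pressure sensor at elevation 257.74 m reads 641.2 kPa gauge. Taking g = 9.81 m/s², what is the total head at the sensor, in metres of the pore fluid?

h ≈ 322.39 m

ψ = P/(ρg) = 641.2×1000 / (1011 × 9.81) = 64.65 m.
h = z + ψ = 257.74 + 64.65 = 322.39 m.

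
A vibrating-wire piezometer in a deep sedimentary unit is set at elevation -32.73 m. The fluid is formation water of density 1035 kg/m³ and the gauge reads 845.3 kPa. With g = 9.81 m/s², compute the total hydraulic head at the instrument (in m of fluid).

h ≈ 50.52 m

ψ = P/(ρg) = 845.3×1000 / (1035 × 9.81) = 83.25 m.
h = z + ψ = -32.73 + 83.25 = 50.52 m.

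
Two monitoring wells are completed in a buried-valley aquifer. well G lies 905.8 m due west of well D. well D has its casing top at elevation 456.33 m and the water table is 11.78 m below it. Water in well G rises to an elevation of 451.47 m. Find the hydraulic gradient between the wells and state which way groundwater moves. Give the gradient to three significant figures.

i ≈ 0.00764; groundwater flows toward the east

Total head at well D: h = 456.33 − 11.78 = 444.55 m.
Total head at well G: h = 451.47 m (water level in the piezometer is the total head).
Head difference: h(well D) − h(well G) = 444.55 − 451.47 = -6.92 m.
Hydraulic gradient: i = |Δh| / L = 6.92 / 905.8 = 0.00764.
Flow is from higher to lower head: from well G toward well D, i.e. toward the east.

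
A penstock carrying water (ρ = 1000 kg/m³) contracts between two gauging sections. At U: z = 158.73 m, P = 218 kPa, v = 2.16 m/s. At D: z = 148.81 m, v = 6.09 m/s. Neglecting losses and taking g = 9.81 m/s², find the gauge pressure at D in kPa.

Pressure head at U: ψ₁ = P₁/(ρg) = 218×1000 / (1000 × 9.81) = 22.22 m.
Velocity heads: v₁²/2g = 2.16²/19.62 = 0.238 m; v₂²/2g = 6.09²/19.62 = 1.890 m.
Total head H = z₁ + ψ₁ + v₁²/2g = 158.73 + 22.22 + 0.238 = 181.19 m.
ψ₂ = H − z₂ − v₂²/2g = 181.19 − 148.81 − 1.890 = 30.49 m.
P₂ = ρgψ₂ = 1000 × 9.81 × 30.49 ≈ 299 kPa.

P₂ ≈ 299 kPa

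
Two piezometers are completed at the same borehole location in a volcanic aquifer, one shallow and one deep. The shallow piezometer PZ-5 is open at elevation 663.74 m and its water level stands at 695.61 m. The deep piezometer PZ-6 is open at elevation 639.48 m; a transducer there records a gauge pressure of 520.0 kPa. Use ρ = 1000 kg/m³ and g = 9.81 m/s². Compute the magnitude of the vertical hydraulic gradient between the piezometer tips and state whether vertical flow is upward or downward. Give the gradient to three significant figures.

Total head at PZ-5: h = 695.61 m (water level in the standpipe).
Pressure head at PZ-6: ψ = P/(ρg) = 520.0×1000 / (1000 × 9.81) = 53.01 m.
Total head at PZ-6: h = z + ψ = 639.48 + 53.01 = 692.49 m.
Δh = h(PZ-5) − h(PZ-6) = 695.61 − 692.49 = 3.12 m.
Vertical separation Δz = 663.74 − 639.48 = 24.26 m.
|i_v| = |Δh| / Δz = 3.12 / 24.26 = 0.129.
Head is higher in the shallow piezometer, so vertical flow is downward (recharge condition).

|i_v| ≈ 0.129; vertical flow is downward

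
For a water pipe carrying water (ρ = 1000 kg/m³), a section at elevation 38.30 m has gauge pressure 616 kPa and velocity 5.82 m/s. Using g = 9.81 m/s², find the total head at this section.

Pressure head ψ = P/(ρg) = 616×1000 / (1000 × 9.81) = 62.79 m.
Velocity head = v²/(2g) = 5.82² / (2 × 9.81) = 1.726 m.
h = z + ψ + v²/(2g) = 38.30 + 62.79 + 1.726 = 102.82 m.

h ≈ 102.82 m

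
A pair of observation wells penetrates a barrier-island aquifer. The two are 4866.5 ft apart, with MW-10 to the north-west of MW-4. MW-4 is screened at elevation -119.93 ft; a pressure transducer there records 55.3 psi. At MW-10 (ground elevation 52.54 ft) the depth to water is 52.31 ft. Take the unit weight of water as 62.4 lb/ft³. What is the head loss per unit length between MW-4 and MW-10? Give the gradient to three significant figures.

i ≈ 0.00153 ft/ft

Pressure head at MW-4: ψ = 144·P/γ = 144 × 55.3 / 62.4 = 127.62 ft.
Total head at MW-4: h = z + ψ = -119.93 + 127.62 = 7.69 ft.
Total head at MW-10: h = 52.54 − 52.31 = 0.23 ft.
Head difference: h(MW-4) − h(MW-10) = 7.69 − 0.23 = 7.46 ft.
Hydraulic gradient: i = |Δh| / L = 7.46 / 4866.5 = 0.00153.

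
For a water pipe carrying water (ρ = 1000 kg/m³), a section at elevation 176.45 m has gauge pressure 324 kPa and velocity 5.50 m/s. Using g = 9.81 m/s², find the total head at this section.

Pressure head ψ = P/(ρg) = 324×1000 / (1000 × 9.81) = 33.03 m.
Velocity head = v²/(2g) = 5.50² / (2 × 9.81) = 1.542 m.
h = z + ψ + v²/(2g) = 176.45 + 33.03 + 1.542 = 211.02 m.

h ≈ 211.02 m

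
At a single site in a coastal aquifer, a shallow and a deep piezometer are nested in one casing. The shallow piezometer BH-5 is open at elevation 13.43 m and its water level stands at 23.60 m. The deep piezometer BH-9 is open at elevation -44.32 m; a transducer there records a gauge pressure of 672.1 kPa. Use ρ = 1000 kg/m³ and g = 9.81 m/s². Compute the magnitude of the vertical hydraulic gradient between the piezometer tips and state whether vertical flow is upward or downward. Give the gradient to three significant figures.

|i_v| ≈ 0.0102; vertical flow is upward

Total head at BH-5: h = 23.60 m (water level in the standpipe).
Pressure head at BH-9: ψ = P/(ρg) = 672.1×1000 / (1000 × 9.81) = 68.51 m.
Total head at BH-9: h = z + ψ = -44.32 + 68.51 = 24.19 m.
Δh = h(BH-5) − h(BH-9) = 23.60 − 24.19 = -0.59 m.
Vertical separation Δz = 13.43 − (-44.32) = 57.75 m.
|i_v| = |Δh| / Δz = 0.59 / 57.75 = 0.0102.
Head is higher in the deep piezometer, so vertical flow is upward (discharge condition).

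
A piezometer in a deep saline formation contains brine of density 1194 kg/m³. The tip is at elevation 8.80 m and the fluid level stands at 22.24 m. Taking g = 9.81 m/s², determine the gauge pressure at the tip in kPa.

P ≈ 157 kPa

Pressure head ψ = h − z = 22.24 − 8.80 = 13.44 m.
P = ρgψ = 1194 × 9.81 × 13.44 = 157425 Pa ≈ 157 kPa.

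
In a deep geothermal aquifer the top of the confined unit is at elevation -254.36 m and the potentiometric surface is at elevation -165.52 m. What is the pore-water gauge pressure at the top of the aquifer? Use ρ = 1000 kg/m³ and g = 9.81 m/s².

Pressure head at the aquifer top: ψ = h − z = -165.52 − (-254.36) = 88.84 m.
P = ρgψ = 1000 × 9.81 × 88.84 = 871520 Pa ≈ 872 kPa.

P ≈ 872 kPa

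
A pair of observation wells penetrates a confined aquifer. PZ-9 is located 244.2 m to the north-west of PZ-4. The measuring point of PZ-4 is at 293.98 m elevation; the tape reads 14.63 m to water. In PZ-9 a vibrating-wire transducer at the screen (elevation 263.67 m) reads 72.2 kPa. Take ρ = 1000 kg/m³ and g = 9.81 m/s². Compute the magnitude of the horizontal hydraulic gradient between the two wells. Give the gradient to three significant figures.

i ≈ 0.0341

Total head at PZ-4: h = 293.98 − 14.63 = 279.35 m.
Pressure head at PZ-9: ψ = P/(ρg) = 72.2×1000 / (1000 × 9.81) = 7.36 m.
Total head at PZ-9: h = z + ψ = 263.67 + 7.36 = 271.03 m.
Head difference: h(PZ-4) − h(PZ-9) = 279.35 − 271.03 = 8.32 m.
Hydraulic gradient: i = |Δh| / L = 8.32 / 244.2 = 0.0341.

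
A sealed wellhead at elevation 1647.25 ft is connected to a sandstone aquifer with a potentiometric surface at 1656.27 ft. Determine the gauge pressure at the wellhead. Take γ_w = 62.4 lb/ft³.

P ≈ 3.91 psi

Head above the cap: Δh = 1656.27 − 1647.25 = 9.02 ft.
P = γΔh/144 = 62.4 × 9.02 / 144 = 3.91 psi.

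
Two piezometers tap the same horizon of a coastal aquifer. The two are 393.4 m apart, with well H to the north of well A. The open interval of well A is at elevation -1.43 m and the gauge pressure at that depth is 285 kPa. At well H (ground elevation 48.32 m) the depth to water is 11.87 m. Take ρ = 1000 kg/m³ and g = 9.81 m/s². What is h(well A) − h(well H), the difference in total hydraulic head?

Pressure head at well A: ψ = P/(ρg) = 285×1000 / (1000 × 9.81) = 29.05 m.
Total head at well A: h = z + ψ = -1.43 + 29.05 = 27.62 m.
Total head at well H: h = 48.32 − 11.87 = 36.45 m.
Head difference: h(well A) − h(well H) = 27.62 − 36.45 = -8.83 m.

Δh ≈ -8.83 m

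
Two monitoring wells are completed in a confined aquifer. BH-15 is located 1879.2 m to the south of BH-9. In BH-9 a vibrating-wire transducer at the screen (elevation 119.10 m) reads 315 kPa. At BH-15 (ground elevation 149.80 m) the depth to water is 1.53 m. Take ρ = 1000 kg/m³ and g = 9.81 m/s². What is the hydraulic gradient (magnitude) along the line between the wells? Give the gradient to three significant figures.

Pressure head at BH-9: ψ = P/(ρg) = 315×1000 / (1000 × 9.81) = 32.11 m.
Total head at BH-9: h = z + ψ = 119.10 + 32.11 = 151.21 m.
Total head at BH-15: h = 149.80 − 1.53 = 148.27 m.
Head difference: h(BH-9) − h(BH-15) = 151.21 − 148.27 = 2.94 m.
Hydraulic gradient: i = |Δh| / L = 2.94 / 1879.2 = 0.00156.

i ≈ 0.00156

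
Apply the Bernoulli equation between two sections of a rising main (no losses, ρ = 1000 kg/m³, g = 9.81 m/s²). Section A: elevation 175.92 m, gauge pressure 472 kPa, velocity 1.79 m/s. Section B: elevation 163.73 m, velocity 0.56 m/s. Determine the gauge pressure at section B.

P₂ ≈ 593 kPa

Pressure head at A: ψ₁ = P₁/(ρg) = 472×1000 / (1000 × 9.81) = 48.11 m.
Velocity heads: v₁²/2g = 1.79²/19.62 = 0.163 m; v₂²/2g = 0.56²/19.62 = 0.016 m.
Total head H = z₁ + ψ₁ + v₁²/2g = 175.92 + 48.11 + 0.163 = 224.19 m.
ψ₂ = H − z₂ − v₂²/2g = 224.19 − 163.73 − 0.016 = 60.44 m.
P₂ = ρgψ₂ = 1000 × 9.81 × 60.44 ≈ 593 kPa.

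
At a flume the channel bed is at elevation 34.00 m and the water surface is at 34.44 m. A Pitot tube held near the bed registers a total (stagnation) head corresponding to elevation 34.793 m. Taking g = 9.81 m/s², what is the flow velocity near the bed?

v ≈ 2.63 m/s

Near the bed, under hydrostatic conditions, the piezometric head (z + ψ) equals the free-surface elevation, 34.44 m.
Velocity head = total − piezometric = 34.793 − 34.44 = 0.353 m.
v = √(2g·h_v) = √(2 × 9.81 × 0.353) = 2.63 m/s.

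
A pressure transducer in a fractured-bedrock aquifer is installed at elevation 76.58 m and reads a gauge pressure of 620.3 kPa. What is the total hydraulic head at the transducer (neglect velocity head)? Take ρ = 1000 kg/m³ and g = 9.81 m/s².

h ≈ 139.81 m

ψ = P/(ρg) = 620.3×1000 / (1000 × 9.81) = 63.23 m.
h = z + ψ = 76.58 + 63.23 = 139.81 m.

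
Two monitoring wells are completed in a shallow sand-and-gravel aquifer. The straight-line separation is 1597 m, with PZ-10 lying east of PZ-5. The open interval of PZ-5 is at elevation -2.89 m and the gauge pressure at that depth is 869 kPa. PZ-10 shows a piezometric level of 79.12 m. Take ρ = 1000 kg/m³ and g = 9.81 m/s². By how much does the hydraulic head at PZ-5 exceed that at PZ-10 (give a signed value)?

Δh ≈ 6.57 m

Pressure head at PZ-5: ψ = P/(ρg) = 869×1000 / (1000 × 9.81) = 88.58 m.
Total head at PZ-5: h = z + ψ = -2.89 + 88.58 = 85.69 m.
Total head at PZ-10: h = 79.12 m (water level in the piezometer is the total head).
Head difference: h(PZ-5) − h(PZ-10) = 85.69 − 79.12 = 6.57 m.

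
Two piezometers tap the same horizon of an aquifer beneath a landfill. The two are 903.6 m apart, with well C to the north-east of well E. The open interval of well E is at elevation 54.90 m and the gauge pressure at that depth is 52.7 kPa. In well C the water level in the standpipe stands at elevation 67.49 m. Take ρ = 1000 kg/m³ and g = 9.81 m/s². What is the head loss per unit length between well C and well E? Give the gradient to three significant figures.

i ≈ 0.00799 m/m

Pressure head at well E: ψ = P/(ρg) = 52.7×1000 / (1000 × 9.81) = 5.37 m.
Total head at well E: h = z + ψ = 54.90 + 5.37 = 60.27 m.
Total head at well C: h = 67.49 m (water level in the piezometer is the total head).
Head difference: h(well E) − h(well C) = 60.27 − 67.49 = -7.22 m.
Hydraulic gradient: i = |Δh| / L = 7.22 / 903.6 = 0.00799.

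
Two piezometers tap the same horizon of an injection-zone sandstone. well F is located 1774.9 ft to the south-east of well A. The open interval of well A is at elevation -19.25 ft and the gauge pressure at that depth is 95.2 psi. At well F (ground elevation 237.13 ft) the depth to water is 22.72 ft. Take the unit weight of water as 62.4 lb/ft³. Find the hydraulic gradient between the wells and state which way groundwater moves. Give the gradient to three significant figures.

Pressure head at well A: ψ = 144·P/γ = 144 × 95.2 / 62.4 = 219.69 ft.
Total head at well A: h = z + ψ = -19.25 + 219.69 = 200.44 ft.
Total head at well F: h = 237.13 − 22.72 = 214.41 ft.
Head difference: h(well A) − h(well F) = 200.44 − 214.41 = -13.97 ft.
Hydraulic gradient: i = |Δh| / L = 13.97 / 1774.9 = 0.00787.
Flow is from higher to lower head: from well F toward well A, i.e. toward the north-west.

i ≈ 0.00787; groundwater flows toward the north-west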